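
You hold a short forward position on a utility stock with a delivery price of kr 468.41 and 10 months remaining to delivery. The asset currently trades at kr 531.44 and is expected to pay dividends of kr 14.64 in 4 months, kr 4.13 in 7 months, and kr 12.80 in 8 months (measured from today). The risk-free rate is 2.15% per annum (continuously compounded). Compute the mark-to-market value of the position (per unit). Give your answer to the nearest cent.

-kr 40.12

PV(remaining dividends) I = 14.64·e^(−0.0215·4/12) + 4.13·e^(−0.0215·7/12) + 12.80·e^(−0.0215·8/12) = 31.2318
Current forward F = (S − I)·e^(rT) = (531.44 − 31.2318)·e^(0.0215·10/12) = 500.2082 × 1.018078 = 509.2510
Value (long) = (F − K)·e^(−rT) = (509.2510 − 468.41) × 0.982243 = 40.1158
Short position value = −(long value) = -kr 40.12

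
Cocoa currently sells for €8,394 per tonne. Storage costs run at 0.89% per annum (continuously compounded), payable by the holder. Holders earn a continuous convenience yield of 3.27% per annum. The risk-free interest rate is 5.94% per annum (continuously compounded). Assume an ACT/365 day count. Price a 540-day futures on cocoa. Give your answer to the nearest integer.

€8,848 per tonne

Net carry = r + u − y = 0.0594 + 0.0089 − 0.0327 = 0.0356
F = S·e^((r+u−y)T) = 8394 · e^(0.0356 × 540/365) = 8394 · e^0.052668
= 8394 × 1.054080 = €8,848 per tonne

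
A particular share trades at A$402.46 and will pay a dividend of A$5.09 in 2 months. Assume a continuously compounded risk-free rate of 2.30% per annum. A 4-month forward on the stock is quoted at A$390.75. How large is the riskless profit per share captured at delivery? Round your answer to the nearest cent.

PV(dividends) I = 5.09·e^(−0.0230·2/12) = 5.0705
Fair forward F* = (S − I)·e^(rT) = (402.46 − 5.0705)·e^0.007667 = 397.3895 × 1.007696 = 400.4478
Market A$390.75 < fair 400.4478: forward underpriced → reverse cash-and-carry (short the stock, invest proceeds at r, pay the dividends, go long the forward).
Profit at T = |F_mkt − F*| = |390.75 − 400.4478| = A$9.70 per share

A$9.70 per share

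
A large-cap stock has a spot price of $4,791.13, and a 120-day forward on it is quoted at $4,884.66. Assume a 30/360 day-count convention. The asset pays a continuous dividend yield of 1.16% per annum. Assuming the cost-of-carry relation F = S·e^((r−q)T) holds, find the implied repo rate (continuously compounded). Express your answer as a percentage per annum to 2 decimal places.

6.96%

From F = S·e^((r−q)T): (r − q) = ln(F/S)/T
ln(4884.66/4791.13) = ln(1.019521) = 0.019333
(r − q) = 0.019333 / (120/360) = 0.057999
r = ln(F/S)/T + q = 0.057999 + 0.0116 = 0.069599
r = 6.96%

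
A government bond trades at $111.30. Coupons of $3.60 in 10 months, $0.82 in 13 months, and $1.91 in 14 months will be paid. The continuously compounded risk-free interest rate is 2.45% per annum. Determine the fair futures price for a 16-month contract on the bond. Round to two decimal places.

$108.61

PV(coupons) I = 3.60·e^(−0.0245·10/12) + 0.82·e^(−0.0245·13/12) + 1.91·e^(−0.0245·14/12)
I = 3.5272 + 0.7985 + 1.8562 = 6.1819
F = (S − I)·e^(rT) = (111.30 − 6.1819) · e^(0.0245·16/12)
= 105.1181 · e^0.032667 = 105.1181 × 1.033206 = $108.61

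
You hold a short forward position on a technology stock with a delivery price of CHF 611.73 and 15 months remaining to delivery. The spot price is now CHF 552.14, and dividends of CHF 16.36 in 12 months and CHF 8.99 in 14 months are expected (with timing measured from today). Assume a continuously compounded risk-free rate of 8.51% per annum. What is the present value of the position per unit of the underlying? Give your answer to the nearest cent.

PV(remaining dividends) I = 16.36·e^(−0.0851·12/12) + 8.99·e^(−0.0851·14/12) = 23.1657
Current forward F = (S − I)·e^(rT) = (552.14 − 23.1657)·e^(0.0851·15/12) = 528.9743 × 1.112239 = 588.3458
Value (long) = (F − K)·e^(−rT) = (588.3458 − 611.73) × 0.899087 = -21.0244
Short position value = −(long value) = CHF 21.02

CHF 21.02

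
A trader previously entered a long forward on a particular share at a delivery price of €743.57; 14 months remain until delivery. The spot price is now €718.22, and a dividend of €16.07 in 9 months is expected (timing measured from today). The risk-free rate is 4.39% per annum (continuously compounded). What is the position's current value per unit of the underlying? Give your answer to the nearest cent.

-€3.78

PV(remaining dividends) I = 16.07·e^(−0.0439·9/12) = 15.5495
Current forward F = (S − I)·e^(rT) = (718.22 − 15.5495)·e^(0.0439·14/12) = 702.6705 × 1.052551 = 739.5965
Value (long) = (F − K)·e^(−rT) = (739.5965 − 743.57) × 0.950073 = -3.7751
Value = -€3.78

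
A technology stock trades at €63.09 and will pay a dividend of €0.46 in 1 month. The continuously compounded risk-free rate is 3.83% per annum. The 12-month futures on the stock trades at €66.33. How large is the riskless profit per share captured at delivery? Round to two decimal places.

€1.25 per share

PV(dividends) I = 0.46·e^(−0.0383·1/12) = 0.4585
Fair futures F* = (S − I)·e^(rT) = (63.09 − 0.4585)·e^0.038300 = 62.6315 × 1.039043 = 65.0768
Market €66.33 > fair 65.0768: forward overpriced → cash-and-carry (borrow at r, buy the stock and collect the dividends, short the forward).
Profit at T = |F_mkt − F*| = |66.33 − 65.0768| = €1.25 per share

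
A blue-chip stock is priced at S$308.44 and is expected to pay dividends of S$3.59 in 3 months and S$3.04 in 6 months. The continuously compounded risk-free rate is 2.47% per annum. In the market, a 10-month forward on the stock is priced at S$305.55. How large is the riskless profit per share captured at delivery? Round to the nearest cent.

PV(dividends) I = 3.59·e^(−0.0247·3/12) + 3.04·e^(−0.0247·6/12) = 6.5706
Fair forward F* = (S − I)·e^(rT) = (308.44 − 6.5706)·e^0.020583 = 301.8694 × 1.020796 = 308.1471
Market S$305.55 < fair 308.1471: forward underpriced → reverse cash-and-carry (short the stock, invest proceeds at r, pay the dividends, go long the forward).
Profit at T = |F_mkt − F*| = |305.55 − 308.1471| = S$2.60 per share

S$2.60 per share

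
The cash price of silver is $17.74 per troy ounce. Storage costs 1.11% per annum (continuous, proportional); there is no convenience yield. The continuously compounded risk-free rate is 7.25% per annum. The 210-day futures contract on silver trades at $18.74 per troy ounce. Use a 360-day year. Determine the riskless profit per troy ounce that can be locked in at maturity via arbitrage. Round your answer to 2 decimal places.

Fair futures: F* = S·e^(carry·T), with carry = (r + u) = 0.0725 + 0.0111 = 0.0836
F* = 17.74 · e^(0.0836 × 210/360) = 17.74 · e^0.048767 = 17.74 × 1.049976 = $18.6266
Market $18.74 > fair $18.6266: forward overpriced → cash-and-carry (buy spot, short the forward).
At maturity, profit = |F_mkt − F*| = |18.74 − 18.6266| = $0.11 per troy ounce

$0.11 per troy ounce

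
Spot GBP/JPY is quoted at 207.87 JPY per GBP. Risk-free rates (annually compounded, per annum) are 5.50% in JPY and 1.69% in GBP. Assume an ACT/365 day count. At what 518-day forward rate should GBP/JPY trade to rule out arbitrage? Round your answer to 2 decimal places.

219.01

By covered interest parity, F = S · (1+r_JPY)^T / (1+r_GBP)^T
= 207.87 × 1.078945 / 1.024069 = 207.87 × 1.053586
F = 219.01 JPY per GBP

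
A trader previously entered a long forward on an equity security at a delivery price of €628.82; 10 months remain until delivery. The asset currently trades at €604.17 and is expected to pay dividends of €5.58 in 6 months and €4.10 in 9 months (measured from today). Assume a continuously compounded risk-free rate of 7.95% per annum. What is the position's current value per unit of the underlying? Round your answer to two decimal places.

PV(remaining dividends) I = 5.58·e^(−0.0795·6/12) + 4.10·e^(−0.0795·9/12) = 9.2252
Current forward F = (S − I)·e^(rT) = (604.17 − 9.2252)·e^(0.0795·10/12) = 594.9448 × 1.068494 = 635.6949
Value (long) = (F − K)·e^(−rT) = (635.6949 − 628.82) × 0.935897 = 6.4342
Value = €6.43

€6.43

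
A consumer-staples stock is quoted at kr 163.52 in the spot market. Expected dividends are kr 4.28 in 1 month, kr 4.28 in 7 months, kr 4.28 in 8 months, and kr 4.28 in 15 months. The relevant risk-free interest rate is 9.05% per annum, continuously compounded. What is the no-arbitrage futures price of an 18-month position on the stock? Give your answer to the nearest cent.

kr 168.79

PV(dividends) I = 4.28·e^(−0.0905·1/12) + 4.28·e^(−0.0905·7/12) + 4.28·e^(−0.0905·8/12) + 4.28·e^(−0.0905·15/12)
I = 4.2478 + 4.0599 + 4.0294 + 3.8222 = 16.1593
F = (S − I)·e^(rT) = (163.52 − 16.1593) · e^(0.0905·18/12)
= 147.3607 · e^0.135750 = 147.3607 × 1.145396 = kr 168.79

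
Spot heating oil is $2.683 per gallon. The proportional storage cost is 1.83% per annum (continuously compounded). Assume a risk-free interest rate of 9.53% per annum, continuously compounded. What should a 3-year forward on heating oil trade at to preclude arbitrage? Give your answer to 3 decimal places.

$3.772 per gallon

Net carry = r + u − y = 0.0953 + 0.0183 − 0.0000 = 0.1136
F = S·e^((r+u−y)T) = 2.683 · e^(0.1136 × 3) = 2.683 · e^0.340800
= 2.683 × 1.406072 = $3.772 per gallon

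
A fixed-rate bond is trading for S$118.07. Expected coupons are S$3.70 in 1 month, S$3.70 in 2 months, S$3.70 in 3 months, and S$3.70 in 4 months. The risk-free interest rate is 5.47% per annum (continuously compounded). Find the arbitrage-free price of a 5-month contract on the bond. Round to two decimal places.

PV(coupons) I = 3.70·e^(−0.0547·1/12) + 3.70·e^(−0.0547·2/12) + 3.70·e^(−0.0547·3/12) + 3.70·e^(−0.0547·4/12)
I = 3.6832 + 3.6664 + 3.6497 + 3.6331 = 14.6324
F = (S − I)·e^(rT) = (118.07 − 14.6324) · e^(0.0547·5/12)
= 103.4376 · e^0.022792 = 103.4376 × 1.023054 = S$105.82

S$105.82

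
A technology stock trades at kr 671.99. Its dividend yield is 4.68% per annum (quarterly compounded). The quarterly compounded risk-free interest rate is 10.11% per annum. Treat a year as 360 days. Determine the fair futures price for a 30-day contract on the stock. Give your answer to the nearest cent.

F = S · (1+r/4)^(4T) / (1+q/4)^(4T)
= 671.99 × 1.008355 / 1.003885 = 671.99 × 1.004453
F = kr 674.98

kr 674.98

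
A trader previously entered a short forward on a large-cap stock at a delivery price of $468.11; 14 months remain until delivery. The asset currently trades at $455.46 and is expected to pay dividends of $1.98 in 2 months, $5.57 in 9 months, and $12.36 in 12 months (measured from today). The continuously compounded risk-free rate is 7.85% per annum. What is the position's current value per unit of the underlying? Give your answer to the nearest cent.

PV(remaining dividends) I = 1.98·e^(−0.0785·2/12) + 5.57·e^(−0.0785·9/12) + 12.36·e^(−0.0785·12/12) = 18.6326
Current forward F = (S − I)·e^(rT) = (455.46 − 18.6326)·e^(0.0785·14/12) = 436.8274 × 1.095908 = 478.7226
Value (long) = (F − K)·e^(−rT) = (478.7226 − 468.11) × 0.912485 = 9.6838
Short position value = −(long value) = -$9.68

-$9.68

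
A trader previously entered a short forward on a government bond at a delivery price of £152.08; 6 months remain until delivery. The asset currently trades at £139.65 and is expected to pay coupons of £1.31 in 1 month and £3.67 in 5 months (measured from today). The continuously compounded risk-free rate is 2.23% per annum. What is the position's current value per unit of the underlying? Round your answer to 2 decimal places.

£15.69

PV(remaining coupons) I = 1.31·e^(−0.0223·1/12) + 3.67·e^(−0.0223·5/12) = 4.9436
Current forward F = (S − I)·e^(rT) = (139.65 − 4.9436)·e^(0.0223·6/12) = 134.7064 × 1.011212 = 136.2167
Value (long) = (F − K)·e^(−rT) = (136.2167 − 152.08) × 0.988912 = -15.6874
Short position value = −(long value) = £15.69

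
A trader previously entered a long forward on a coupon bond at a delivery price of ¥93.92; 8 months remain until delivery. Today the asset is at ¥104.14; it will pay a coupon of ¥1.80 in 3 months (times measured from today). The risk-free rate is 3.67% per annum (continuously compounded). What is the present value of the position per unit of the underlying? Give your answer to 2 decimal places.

PV(remaining coupons) I = 1.80·e^(−0.0367·3/12) = 1.7836
Current forward F = (S − I)·e^(rT) = (104.14 − 1.7836)·e^(0.0367·8/12) = 102.3564 × 1.024768 = 104.8916
Value (long) = (F − K)·e^(−rT) = (104.8916 − 93.92) × 0.975830 = 10.7064
Value = ¥10.71

¥10.71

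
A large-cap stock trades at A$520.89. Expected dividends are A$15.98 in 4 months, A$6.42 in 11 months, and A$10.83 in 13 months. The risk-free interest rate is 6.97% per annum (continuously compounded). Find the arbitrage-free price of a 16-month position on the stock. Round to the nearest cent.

A$536.86

PV(dividends) I = 15.98·e^(−0.0697·4/12) + 6.42·e^(−0.0697·11/12) + 10.83·e^(−0.0697·13/12)
I = 15.6130 + 6.0226 + 10.0424 = 31.6780
F = (S − I)·e^(rT) = (520.89 − 31.6780) · e^(0.0697·16/12)
= 489.2120 · e^0.092933 = 489.2120 × 1.097388 = A$536.86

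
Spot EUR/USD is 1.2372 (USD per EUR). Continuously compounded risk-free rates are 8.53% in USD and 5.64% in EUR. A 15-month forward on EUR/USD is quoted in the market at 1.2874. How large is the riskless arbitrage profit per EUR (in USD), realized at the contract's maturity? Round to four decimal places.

0.0047 per EUR (in USD)

Fair forward: F* = S·e^(carry·T), with carry = (r_USD − r_EUR) = 0.0853 − 0.0564 = 0.0289
F* = 1.2372 · e^(0.0289 × 15/12) = 1.2372 · e^0.036125 = 1.2372 × 1.036785 = 1.2827
Market 1.2874 > fair 1.2827: forward overpriced → cash-and-carry (buy spot, short the forward).
At maturity, profit = |F_mkt − F*| = |1.2874 − 1.2827| = 0.0047 per EUR (in USD)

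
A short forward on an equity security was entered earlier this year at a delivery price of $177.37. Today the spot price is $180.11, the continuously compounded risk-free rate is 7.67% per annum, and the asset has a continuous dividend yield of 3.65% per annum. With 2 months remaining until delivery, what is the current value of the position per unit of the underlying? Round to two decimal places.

Current fair forward for the remaining 2 months: F = S·e^((r − q)·T), (r − q) = 0.0767 − 0.0365 = 0.0402
F = 180.11 · e^(0.0402 × 2/12) = 180.11 × 1.006722 = 181.3207
Value of long forward = (F − K)·e^(−rT) = (181.3207 − 177.37) · e^(−0.0767·2/12)
= 3.9507 × 0.987298 = 3.90
Short position value = −(long value) = -$3.90

-$3.90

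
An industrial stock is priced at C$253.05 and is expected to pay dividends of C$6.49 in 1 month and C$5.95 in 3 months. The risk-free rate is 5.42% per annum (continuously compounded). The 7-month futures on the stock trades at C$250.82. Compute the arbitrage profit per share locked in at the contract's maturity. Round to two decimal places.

PV(dividends) I = 6.49·e^(−0.0542·1/12) + 5.95·e^(−0.0542·3/12) = 12.3307
Fair futures F* = (S − I)·e^(rT) = (253.05 − 12.3307)·e^0.031617 = 240.7193 × 1.032122 = 248.4517
Market C$250.82 > fair 248.4517: forward overpriced → cash-and-carry (borrow at r, buy the stock and collect the dividends, short the forward).
Profit at T = |F_mkt − F*| = |250.82 − 248.4517| = C$2.37 per share

C$2.37 per share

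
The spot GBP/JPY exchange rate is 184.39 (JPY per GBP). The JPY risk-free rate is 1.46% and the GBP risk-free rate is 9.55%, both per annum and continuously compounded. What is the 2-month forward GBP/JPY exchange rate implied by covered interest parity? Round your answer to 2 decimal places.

181.92

F = S·e^((r_JPY − r_GBP)T) = 184.39 · e^((0.0146 − 0.0955) × 2/12)
= 184.39 · e^-0.013483 = 184.39 × 0.986607
F = 181.92 JPY per GBP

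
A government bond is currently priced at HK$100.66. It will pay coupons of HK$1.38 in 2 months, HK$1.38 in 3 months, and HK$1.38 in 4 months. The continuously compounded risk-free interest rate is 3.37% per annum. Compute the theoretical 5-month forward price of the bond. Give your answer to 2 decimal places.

HK$97.92

PV(coupons) I = 1.38·e^(−0.0337·2/12) + 1.38·e^(−0.0337·3/12) + 1.38·e^(−0.0337·4/12)
I = 1.3723 + 1.3684 + 1.3646 = 4.1053
F = (S − I)·e^(rT) = (100.66 − 4.1053) · e^(0.0337·5/12)
= 96.5547 · e^0.014042 = 96.5547 × 1.014141 = HK$97.92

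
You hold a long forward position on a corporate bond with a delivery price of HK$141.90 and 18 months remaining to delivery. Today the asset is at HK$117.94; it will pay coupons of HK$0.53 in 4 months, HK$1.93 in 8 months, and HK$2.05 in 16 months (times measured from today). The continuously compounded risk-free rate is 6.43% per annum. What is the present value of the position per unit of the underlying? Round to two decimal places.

-HK$15.16

PV(remaining coupons) I = 0.53·e^(−0.0643·4/12) + 1.93·e^(−0.0643·8/12) + 2.05·e^(−0.0643·16/12) = 4.2493
Current forward F = (S − I)·e^(rT) = (117.94 − 4.2493)·e^(0.0643·18/12) = 113.6907 × 1.101255 = 125.2025
Value (long) = (F − K)·e^(−rT) = (125.2025 − 141.90) × 0.908055 = -15.1622
Value = -HK$15.16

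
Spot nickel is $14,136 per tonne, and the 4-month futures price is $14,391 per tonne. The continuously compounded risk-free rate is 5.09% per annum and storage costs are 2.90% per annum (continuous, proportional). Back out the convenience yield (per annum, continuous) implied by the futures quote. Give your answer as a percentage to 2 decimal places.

2.63%

F = S·e^((r+u−y)T) ⇒ (r+u−y) = ln(F/S)/T
ln(14391/14136) = 0.017878; /T ⇒ 0.053634
y = r + u − ln(F/S)/T = 0.0509 + 0.0290 − 0.053634 = 0.026266
y = 2.63%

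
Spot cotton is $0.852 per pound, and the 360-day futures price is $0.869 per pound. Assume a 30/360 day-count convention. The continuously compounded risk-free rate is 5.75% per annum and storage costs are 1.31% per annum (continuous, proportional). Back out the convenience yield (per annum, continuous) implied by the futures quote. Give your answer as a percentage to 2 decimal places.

F = S·e^((r+u−y)T) ⇒ (r+u−y) = ln(F/S)/T
ln(0.869/0.852) = 0.019757; /T ⇒ 0.019757
y = r + u − ln(F/S)/T = 0.0575 + 0.0131 − 0.019757 = 0.050843
y = 5.08%

5.08%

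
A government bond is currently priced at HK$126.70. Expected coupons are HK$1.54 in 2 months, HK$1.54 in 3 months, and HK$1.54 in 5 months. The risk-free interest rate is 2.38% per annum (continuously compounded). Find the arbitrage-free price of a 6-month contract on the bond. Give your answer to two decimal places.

PV(coupons) I = 1.54·e^(−0.0238·2/12) + 1.54·e^(−0.0238·3/12) + 1.54·e^(−0.0238·5/12)
I = 1.5339 + 1.5309 + 1.5248 = 4.5896
F = (S − I)·e^(rT) = (126.70 − 4.5896) · e^(0.0238·6/12)
= 122.1104 · e^0.011900 = 122.1104 × 1.011971 = HK$123.57

HK$123.57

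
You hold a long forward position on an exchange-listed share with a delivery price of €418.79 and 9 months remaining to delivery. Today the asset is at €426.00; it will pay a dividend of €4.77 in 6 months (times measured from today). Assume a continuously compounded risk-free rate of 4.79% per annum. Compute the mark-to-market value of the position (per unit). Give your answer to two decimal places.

PV(remaining dividends) I = 4.77·e^(−0.0479·6/12) = 4.6571
Current forward F = (S − I)·e^(rT) = (426.00 − 4.6571)·e^(0.0479·9/12) = 421.3429 × 1.036578 = 436.7548
Value (long) = (F − K)·e^(−rT) = (436.7548 − 418.79) × 0.964713 = 17.3309
Value = €17.33

€17.33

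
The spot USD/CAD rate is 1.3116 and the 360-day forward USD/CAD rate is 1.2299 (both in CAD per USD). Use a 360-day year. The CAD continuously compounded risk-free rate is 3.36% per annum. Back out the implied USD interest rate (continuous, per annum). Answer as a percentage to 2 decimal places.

F = S·e^((r_CAD − r_USD)T) ⇒ r_USD = r_CAD − ln(F/S)/T
ln(1.2299/1.3116) = -0.064315; /(360/360) = -0.064315
r_USD = 0.0336 + 0.064315 = 0.097915
r_USD = 9.79%

9.79%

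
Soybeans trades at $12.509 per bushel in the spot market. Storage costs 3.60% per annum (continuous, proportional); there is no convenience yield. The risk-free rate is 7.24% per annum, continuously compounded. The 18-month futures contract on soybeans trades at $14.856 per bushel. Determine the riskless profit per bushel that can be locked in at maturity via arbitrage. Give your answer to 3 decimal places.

$0.138 per bushel

Fair futures: F* = S·e^(carry·T), with carry = (r + u) = 0.0724 + 0.0360 = 0.1084
F* = 12.509 · e^(0.1084 × 18/12) = 12.509 · e^0.162600 = 12.509 × 1.176566 = $14.7177
Market $14.856 > fair $14.7177: forward overpriced → cash-and-carry (buy spot, short the forward).
At maturity, profit = |F_mkt − F*| = |14.856 − 14.7177| = $0.138 per bushel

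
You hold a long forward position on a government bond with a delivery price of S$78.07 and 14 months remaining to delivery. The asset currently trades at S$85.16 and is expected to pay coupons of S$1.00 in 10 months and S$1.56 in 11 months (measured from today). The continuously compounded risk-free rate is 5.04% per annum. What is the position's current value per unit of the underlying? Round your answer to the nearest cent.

PV(remaining coupons) I = 1.00·e^(−0.0504·10/12) + 1.56·e^(−0.0504·11/12) = 2.4484
Current forward F = (S − I)·e^(rT) = (85.16 − 2.4484)·e^(0.0504·14/12) = 82.7116 × 1.060563 = 87.7209
Value (long) = (F − K)·e^(−rT) = (87.7209 − 78.07) × 0.942895 = 9.0998
Value = S$9.10

S$9.10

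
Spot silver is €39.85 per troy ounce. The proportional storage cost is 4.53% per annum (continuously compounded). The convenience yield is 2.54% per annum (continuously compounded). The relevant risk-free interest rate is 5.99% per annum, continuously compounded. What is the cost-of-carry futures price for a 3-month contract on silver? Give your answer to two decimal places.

€40.65 per troy ounce

Net carry = r + u − y = 0.0599 + 0.0453 − 0.0254 = 0.0798
F = S·e^((r+u−y)T) = 39.85 · e^(0.0798 × 3/12) = 39.85 · e^0.019950
= 39.85 × 1.020150 = €40.65 per troy ounce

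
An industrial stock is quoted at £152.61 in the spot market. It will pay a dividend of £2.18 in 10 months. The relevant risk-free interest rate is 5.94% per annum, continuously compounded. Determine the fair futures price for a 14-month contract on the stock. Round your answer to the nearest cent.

£161.34

PV(dividends) I = 2.18·e^(−0.0594·10/12)
I = 2.0747
F = (S − I)·e^(rT) = (152.61 − 2.0747) · e^(0.0594·14/12)
= 150.5353 · e^0.069300 = 150.5353 × 1.071758 = £161.34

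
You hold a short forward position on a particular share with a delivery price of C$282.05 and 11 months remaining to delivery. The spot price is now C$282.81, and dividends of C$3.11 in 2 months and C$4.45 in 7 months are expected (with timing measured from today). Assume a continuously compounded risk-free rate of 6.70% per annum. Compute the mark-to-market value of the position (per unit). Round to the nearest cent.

PV(remaining dividends) I = 3.11·e^(−0.0670·2/12) + 4.45·e^(−0.0670·7/12) = 7.3549
Current forward F = (S − I)·e^(rT) = (282.81 − 7.3549)·e^(0.0670·11/12) = 275.4551 × 1.063342 = 292.9030
Value (long) = (F − K)·e^(−rT) = (292.9030 − 282.05) × 0.940431 = 10.2065
Short position value = −(long value) = -C$10.21

-C$10.21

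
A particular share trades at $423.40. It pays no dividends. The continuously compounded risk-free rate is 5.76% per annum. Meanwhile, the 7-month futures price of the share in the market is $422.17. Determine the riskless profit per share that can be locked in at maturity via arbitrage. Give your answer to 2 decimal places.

Fair futures: F* = S·e^(carry·T), with carry = r = 0.0576
F* = 423.40 · e^(0.0576 × 7/12) = 423.40 · e^0.033600 = 423.40 × 1.034171 = $437.8680
Market $422.17 < fair $437.8680: forward underpriced → reverse cash-and-carry (short spot, go long the forward).
At maturity, profit = |F_mkt − F*| = |422.17 − 437.8680| = $15.70 per share

$15.70 per share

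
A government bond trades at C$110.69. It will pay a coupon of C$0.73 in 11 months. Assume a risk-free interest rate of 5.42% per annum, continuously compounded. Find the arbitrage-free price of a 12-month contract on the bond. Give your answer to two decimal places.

PV(coupons) I = 0.73·e^(−0.0542·11/12)
I = 0.6946
F = (S − I)·e^(rT) = (110.69 − 0.6946) · e^(0.0542·12/12)
= 109.9954 · e^0.054200 = 109.9954 × 1.055696 = C$116.12

C$116.12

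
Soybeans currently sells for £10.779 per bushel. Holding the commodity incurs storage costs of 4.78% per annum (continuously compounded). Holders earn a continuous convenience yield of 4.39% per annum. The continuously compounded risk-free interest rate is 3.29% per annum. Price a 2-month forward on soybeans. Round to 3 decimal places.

£10.845 per bushel

Net carry = r + u − y = 0.0329 + 0.0478 − 0.0439 = 0.0368
F = S·e^((r+u−y)T) = 10.779 · e^(0.0368 × 2/12) = 10.779 · e^0.006133
= 10.779 × 1.006152 = £10.845 per bushel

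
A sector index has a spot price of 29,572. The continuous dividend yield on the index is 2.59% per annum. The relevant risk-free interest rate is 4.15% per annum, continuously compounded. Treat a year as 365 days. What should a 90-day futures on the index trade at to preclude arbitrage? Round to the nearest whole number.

F = S·e^((r − q)T) = 29572 · e^((0.0415 − 0.0259) × 90/365)
= 29572 · e^0.003847 = 29572 × 1.003854
F = 29,686

29,686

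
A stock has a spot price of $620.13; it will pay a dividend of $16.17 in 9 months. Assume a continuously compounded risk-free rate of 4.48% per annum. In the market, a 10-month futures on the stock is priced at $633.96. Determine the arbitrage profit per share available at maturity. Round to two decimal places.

PV(dividends) I = 16.17·e^(−0.0448·9/12) = 15.6357
Fair futures F* = (S − I)·e^(rT) = (620.13 − 15.6357)·e^0.037333 = 604.4943 × 1.038039 = 627.4887
Market $633.96 > fair 627.4887: forward overpriced → cash-and-carry (borrow at r, buy the stock and collect the dividends, short the forward).
Profit at T = |F_mkt − F*| = |633.96 − 627.4887| = $6.47 per share

$6.47 per share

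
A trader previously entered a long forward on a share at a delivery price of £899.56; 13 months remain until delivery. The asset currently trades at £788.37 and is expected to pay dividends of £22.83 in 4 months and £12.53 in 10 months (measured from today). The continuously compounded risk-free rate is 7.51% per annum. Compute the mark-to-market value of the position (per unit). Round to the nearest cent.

-£74.94

PV(remaining dividends) I = 22.83·e^(−0.0751·4/12) + 12.53·e^(−0.0751·10/12) = 34.0354
Current forward F = (S − I)·e^(rT) = (788.37 − 34.0354)·e^(0.0751·13/12) = 754.3346 × 1.084760 = 818.2720
Value (long) = (F − K)·e^(−rT) = (818.2720 − 899.56) × 0.921863 = -74.9364
Value = -£74.94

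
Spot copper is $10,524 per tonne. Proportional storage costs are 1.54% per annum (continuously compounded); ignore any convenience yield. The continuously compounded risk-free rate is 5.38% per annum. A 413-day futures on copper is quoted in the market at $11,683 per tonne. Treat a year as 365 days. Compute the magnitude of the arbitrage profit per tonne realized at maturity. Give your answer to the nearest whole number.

Fair futures: F* = S·e^(carry·T), with carry = (r + u) = 0.0538 + 0.0154 = 0.0692
F* = 10524 · e^(0.0692 × 413/365) = 10524 · e^0.078300 = 10524 × 1.081447 = $11381.1482
Market $11683 > fair $11381.1482: forward overpriced → cash-and-carry (buy spot, short the forward).
At maturity, profit = |F_mkt − F*| = |11683 − 11381.1482| = $302 per tonne

$302 per tonne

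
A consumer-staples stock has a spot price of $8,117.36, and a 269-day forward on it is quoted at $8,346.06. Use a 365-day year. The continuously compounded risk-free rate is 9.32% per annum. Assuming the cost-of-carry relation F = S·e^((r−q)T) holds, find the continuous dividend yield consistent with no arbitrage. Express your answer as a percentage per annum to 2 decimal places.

From F = S·e^((r−q)T): (r − q) = ln(F/S)/T
ln(8346.06/8117.36) = ln(1.028174) = 0.027784
(r − q) = 0.027784 / (269/365) = 0.037699
q = r − ln(F/S)/T = 0.0932 − 0.037699 = 0.055501
q = 5.55%

5.55%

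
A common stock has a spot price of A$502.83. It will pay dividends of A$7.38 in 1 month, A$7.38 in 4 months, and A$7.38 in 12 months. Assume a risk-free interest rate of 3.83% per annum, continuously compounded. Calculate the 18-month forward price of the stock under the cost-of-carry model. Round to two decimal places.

A$509.53

PV(dividends) I = 7.38·e^(−0.0383·1/12) + 7.38·e^(−0.0383·4/12) + 7.38·e^(−0.0383·12/12)
I = 7.3565 + 7.2864 + 7.1027 = 21.7456
F = (S − I)·e^(rT) = (502.83 − 21.7456) · e^(0.0383·18/12)
= 481.0844 · e^0.057450 = 481.0844 × 1.059132 = A$509.53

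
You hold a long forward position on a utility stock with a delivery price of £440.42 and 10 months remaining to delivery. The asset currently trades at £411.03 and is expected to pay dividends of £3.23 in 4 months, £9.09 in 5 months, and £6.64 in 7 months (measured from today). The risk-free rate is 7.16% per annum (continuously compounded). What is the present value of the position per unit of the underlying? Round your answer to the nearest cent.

-£22.23

PV(remaining dividends) I = 3.23·e^(−0.0716·4/12) + 9.09·e^(−0.0716·5/12) + 6.64·e^(−0.0716·7/12) = 18.3450
Current forward F = (S − I)·e^(rT) = (411.03 − 18.3450)·e^(0.0716·10/12) = 392.6850 × 1.061483 = 416.8285
Value (long) = (F − K)·e^(−rT) = (416.8285 − 440.42) × 0.942079 = -22.2251
Value = -£22.23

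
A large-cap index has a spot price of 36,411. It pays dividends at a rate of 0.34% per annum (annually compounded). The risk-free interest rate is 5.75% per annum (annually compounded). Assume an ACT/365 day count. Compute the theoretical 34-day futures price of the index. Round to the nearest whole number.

F = S · (1+r)^T / (1+q)^T
= 36411 × 1.005221 / 1.000316 = 36411 × 1.004903
F = 36,590

36,590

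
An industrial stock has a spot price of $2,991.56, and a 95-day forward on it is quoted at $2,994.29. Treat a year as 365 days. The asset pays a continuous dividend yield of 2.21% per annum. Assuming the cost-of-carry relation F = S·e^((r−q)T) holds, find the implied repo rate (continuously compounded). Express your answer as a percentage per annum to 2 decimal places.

2.56%

From F = S·e^((r−q)T): (r − q) = ln(F/S)/T
ln(2994.29/2991.56) = ln(1.000913) = 0.000913
(r − q) = 0.000913 / (95/365) = 0.003508
r = ln(F/S)/T + q = 0.003508 + 0.0221 = 0.025608
r = 2.56%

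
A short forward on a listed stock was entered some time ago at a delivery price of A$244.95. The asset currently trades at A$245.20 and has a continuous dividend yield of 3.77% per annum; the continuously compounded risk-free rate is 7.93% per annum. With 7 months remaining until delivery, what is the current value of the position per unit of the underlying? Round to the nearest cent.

Current fair forward for the remaining 7 months: F = S·e^((r − q)·T), (r − q) = 0.0793 − 0.0377 = 0.0416
F = 245.20 · e^(0.0416 × 7/12) = 245.20 × 1.024563 = 251.2228
Value of long forward = (F − K)·e^(−rT) = (251.2228 − 244.95) · e^(−0.0793·7/12)
= 6.2728 × 0.954795 = 5.99
Short position value = −(long value) = -A$5.99

-A$5.99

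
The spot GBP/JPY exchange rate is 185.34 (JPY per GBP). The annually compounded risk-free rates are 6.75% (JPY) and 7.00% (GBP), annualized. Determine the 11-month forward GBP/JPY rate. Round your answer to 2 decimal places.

184.94

By covered interest parity, F = S · (1+r_JPY)^T / (1+r_GBP)^T
= 185.34 × 1.061705 / 1.063984 = 185.34 × 0.997858
F = 184.94 JPY per GBP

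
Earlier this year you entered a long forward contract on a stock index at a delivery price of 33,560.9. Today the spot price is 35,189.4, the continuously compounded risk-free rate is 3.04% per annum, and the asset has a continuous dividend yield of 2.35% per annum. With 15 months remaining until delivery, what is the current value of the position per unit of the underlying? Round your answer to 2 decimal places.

1861.23

Current fair forward for the remaining 15 months: F = S·e^((r − q)·T), (r − q) = 0.0304 − 0.0235 = 0.0069
F = 35189.4 · e^(0.0069 × 15/12) = 35189.4 × 1.00866230 = 35494.2211
Value of long forward = (F − K)·e^(−rT) = (35494.2211 − 33560.9) · e^(−0.0304·15/12)
= 1933.3211 × 0.96271294 = 1861.23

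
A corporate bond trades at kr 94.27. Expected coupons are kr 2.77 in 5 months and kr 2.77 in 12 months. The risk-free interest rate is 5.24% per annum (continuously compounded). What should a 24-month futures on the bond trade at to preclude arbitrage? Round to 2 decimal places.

kr 98.76

PV(coupons) I = 2.77·e^(−0.0524·5/12) + 2.77·e^(−0.0524·12/12)
I = 2.7102 + 2.6286 = 5.3388
F = (S − I)·e^(rT) = (94.27 − 5.3388) · e^(0.0524·24/12)
= 88.9312 · e^0.104800 = 88.9312 × 1.110488 = kr 98.76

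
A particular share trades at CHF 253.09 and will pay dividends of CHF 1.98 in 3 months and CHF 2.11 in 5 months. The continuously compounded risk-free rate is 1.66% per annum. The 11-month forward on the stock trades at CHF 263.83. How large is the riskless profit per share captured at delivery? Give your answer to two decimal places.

PV(dividends) I = 1.98·e^(−0.0166·3/12) + 2.11·e^(−0.0166·5/12) = 4.0673
Fair forward F* = (S − I)·e^(rT) = (253.09 − 4.0673)·e^0.015217 = 249.0227 × 1.015333 = 252.8410
Market CHF 263.83 > fair 252.8410: forward overpriced → cash-and-carry (borrow at r, buy the stock and collect the dividends, short the forward).
Profit at T = |F_mkt − F*| = |263.83 − 252.8410| = CHF 10.99 per share

CHF 10.99 per share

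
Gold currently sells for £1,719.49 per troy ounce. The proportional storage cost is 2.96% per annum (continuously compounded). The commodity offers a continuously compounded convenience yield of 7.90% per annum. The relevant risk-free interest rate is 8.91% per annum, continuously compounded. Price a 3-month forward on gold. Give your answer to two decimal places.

£1,736.64 per troy ounce

Net carry = r + u − y = 0.0891 + 0.0296 − 0.0790 = 0.0397
F = S·e^((r+u−y)T) = 1719.49 · e^(0.0397 × 3/12) = 1719.49 · e^0.00992500
= 1719.49 × 1.00997442 = £1,736.64 per troy ounce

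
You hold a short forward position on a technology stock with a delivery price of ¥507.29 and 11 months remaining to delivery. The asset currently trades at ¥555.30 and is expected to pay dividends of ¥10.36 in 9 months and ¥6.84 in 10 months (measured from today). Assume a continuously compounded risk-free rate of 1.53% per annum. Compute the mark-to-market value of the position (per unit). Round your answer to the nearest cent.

-¥38.08

PV(remaining dividends) I = 10.36·e^(−0.0153·9/12) + 6.84·e^(−0.0153·10/12) = 16.9951
Current forward F = (S − I)·e^(rT) = (555.30 − 16.9951)·e^(0.0153·11/12) = 538.3049 × 1.014124 = 545.9079
Value (long) = (F − K)·e^(−rT) = (545.9079 − 507.29) × 0.986073 = 38.0801
Short position value = −(long value) = -¥38.08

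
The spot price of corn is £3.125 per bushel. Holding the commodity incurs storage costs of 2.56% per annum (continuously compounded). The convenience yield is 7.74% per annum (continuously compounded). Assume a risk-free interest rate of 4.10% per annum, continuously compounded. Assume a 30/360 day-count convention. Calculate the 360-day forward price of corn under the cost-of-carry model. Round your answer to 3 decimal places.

Net carry = r + u − y = 0.0410 + 0.0256 − 0.0774 = -0.0108
F = S·e^((r+u−y)T) = 3.125 · e^(-0.0108 × 360/360) = 3.125 · e^-0.010800
= 3.125 × 0.989258 = £3.091 per bushel

£3.091 per bushel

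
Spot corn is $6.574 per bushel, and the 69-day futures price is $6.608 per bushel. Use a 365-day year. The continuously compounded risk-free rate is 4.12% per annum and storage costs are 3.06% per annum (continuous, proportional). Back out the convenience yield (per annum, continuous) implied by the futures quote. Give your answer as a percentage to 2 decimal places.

F = S·e^((r+u−y)T) ⇒ (r+u−y) = ln(F/S)/T
ln(6.608/6.574) = 0.005159; /T ⇒ 0.027290
y = r + u − ln(F/S)/T = 0.0412 + 0.0306 − 0.027290 = 0.044510
y = 4.45%

4.45%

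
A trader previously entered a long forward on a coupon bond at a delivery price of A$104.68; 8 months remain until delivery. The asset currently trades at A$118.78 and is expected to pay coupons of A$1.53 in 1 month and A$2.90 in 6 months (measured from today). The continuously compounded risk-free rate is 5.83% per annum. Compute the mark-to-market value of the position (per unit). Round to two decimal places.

PV(remaining coupons) I = 1.53·e^(−0.0583·1/12) + 2.90·e^(−0.0583·6/12) = 4.3393
Current forward F = (S − I)·e^(rT) = (118.78 − 4.3393)·e^(0.0583·8/12) = 114.4407 × 1.039632 = 118.9762
Value (long) = (F − K)·e^(−rT) = (118.9762 − 104.68) × 0.961879 = 13.7512
Value = A$13.75

A$13.75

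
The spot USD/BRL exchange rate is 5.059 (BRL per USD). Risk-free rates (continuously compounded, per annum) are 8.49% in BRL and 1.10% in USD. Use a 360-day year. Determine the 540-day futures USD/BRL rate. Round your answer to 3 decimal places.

5.652

F = S·e^((r_BRL − r_USD)T) = 5.059 · e^((0.0849 − 0.0110) × 540/360)
= 5.059 · e^0.110850 = 5.059 × 1.117227
F = 5.652 BRL per USD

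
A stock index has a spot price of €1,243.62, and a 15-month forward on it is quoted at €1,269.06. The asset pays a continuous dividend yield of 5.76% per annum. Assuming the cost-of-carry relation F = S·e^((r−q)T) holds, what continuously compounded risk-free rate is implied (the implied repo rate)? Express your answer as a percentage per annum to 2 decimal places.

7.38%

From F = S·e^((r−q)T): (r − q) = ln(F/S)/T
ln(1269.06/1243.62) = ln(1.020456) = 0.020250
(r − q) = 0.020250 / (15/12) = 0.016200
r = ln(F/S)/T + q = 0.016200 + 0.0576 = 0.073800
r = 7.38%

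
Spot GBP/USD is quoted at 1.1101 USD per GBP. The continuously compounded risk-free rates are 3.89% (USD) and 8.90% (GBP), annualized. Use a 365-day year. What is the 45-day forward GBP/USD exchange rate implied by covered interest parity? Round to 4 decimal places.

F = S·e^((r_USD − r_GBP)T) = 1.1101 · e^((0.0389 − 0.0890) × 45/365)
= 1.1101 · e^-0.006177 = 1.1101 × 0.993842
F = 1.1033 USD per GBP

1.1033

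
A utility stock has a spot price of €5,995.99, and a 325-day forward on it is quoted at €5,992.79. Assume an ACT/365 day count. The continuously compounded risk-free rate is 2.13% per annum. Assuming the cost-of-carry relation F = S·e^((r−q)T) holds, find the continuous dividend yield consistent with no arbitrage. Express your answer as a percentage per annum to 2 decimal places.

From F = S·e^((r−q)T): (r − q) = ln(F/S)/T
ln(5992.79/5995.99) = ln(0.999466) = -0.000534
(r − q) = -0.000534 / (325/365) = -0.000600
q = r − ln(F/S)/T = 0.0213 + 0.000600 = 0.021900
q = 2.19%

2.19%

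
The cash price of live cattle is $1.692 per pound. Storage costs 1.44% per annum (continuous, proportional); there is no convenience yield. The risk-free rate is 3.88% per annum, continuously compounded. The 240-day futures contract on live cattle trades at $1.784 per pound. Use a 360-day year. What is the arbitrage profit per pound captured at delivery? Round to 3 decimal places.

Fair futures: F* = S·e^(carry·T), with carry = (r + u) = 0.0388 + 0.0144 = 0.0532
F* = 1.692 · e^(0.0532 × 240/360) = 1.692 · e^0.035467 = 1.692 × 1.036103 = $1.7531
Market $1.784 > fair $1.7531: forward overpriced → cash-and-carry (buy spot, short the forward).
At maturity, profit = |F_mkt − F*| = |1.784 − 1.7531| = $0.031 per pound

$0.031 per pound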